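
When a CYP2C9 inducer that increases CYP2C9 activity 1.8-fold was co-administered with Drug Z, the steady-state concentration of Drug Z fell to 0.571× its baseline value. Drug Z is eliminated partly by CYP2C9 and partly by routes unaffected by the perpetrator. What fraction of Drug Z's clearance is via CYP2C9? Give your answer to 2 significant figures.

Let fm be the CYP2C9 fraction. New clearance relative to baseline = fm × 1.8 + (1 − fm).
Steady-state concentration ratio = 1 / (new CL fraction), so new CL fraction = 1 / 0.571 = 1.751.
fm × 1.8 + 1 − fm = 1.751  ⇒  fm × (1.8 − 1) = 0.7513  ⇒  fm = 0.94.

0.94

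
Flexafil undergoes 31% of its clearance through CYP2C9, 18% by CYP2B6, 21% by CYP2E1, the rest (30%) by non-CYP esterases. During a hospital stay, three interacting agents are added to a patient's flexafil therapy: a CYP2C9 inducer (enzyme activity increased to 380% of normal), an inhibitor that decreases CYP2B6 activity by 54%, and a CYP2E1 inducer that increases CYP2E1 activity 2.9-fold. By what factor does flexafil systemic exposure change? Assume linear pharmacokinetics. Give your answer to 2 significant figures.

0.46

The CYP2C9 pathway (31% of clearance) rises to 3.8× activity: 0.31 × 3.8 = 1.178.
The CYP2B6 pathway (18% of clearance) is reduced to 0.46× activity: 0.18 × 0.46 = 0.0828.
The CYP2E1 pathway (21% of clearance) rises to 2.9× activity: 0.21 × 2.9 = 0.609.
The remaining 30% of clearance is unaffected.
Relative clearance = 1.178 + 0.0828 + 0.609 + 0.3 = 2.1698.
Because systemic exposure varies inversely with clearance, the combined effect is 1 / 2.1698 = 0.46.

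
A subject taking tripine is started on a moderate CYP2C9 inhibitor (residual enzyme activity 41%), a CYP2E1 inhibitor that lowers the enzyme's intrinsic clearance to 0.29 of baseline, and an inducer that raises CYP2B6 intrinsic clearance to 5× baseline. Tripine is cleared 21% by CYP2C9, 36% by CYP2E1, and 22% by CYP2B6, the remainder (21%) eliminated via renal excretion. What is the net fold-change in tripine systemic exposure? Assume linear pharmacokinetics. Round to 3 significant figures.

0.666

The CYP2C9 pathway (21% of clearance) is reduced to 0.41× activity: 0.21 × 0.41 = 0.0861.
The CYP2E1 pathway (36% of clearance) is reduced to 0.29× activity: 0.36 × 0.29 = 0.1044.
The CYP2B6 pathway (22% of clearance) increases to 5× activity: 0.22 × 5 = 1.1.
The remaining 21% of clearance is unaffected.
Relative clearance = 0.0861 + 0.1044 + 1.1 + 0.21 = 1.5005.
Because systemic exposure varies inversely with clearance, the combined effect is 1 / 1.5005 = 0.666.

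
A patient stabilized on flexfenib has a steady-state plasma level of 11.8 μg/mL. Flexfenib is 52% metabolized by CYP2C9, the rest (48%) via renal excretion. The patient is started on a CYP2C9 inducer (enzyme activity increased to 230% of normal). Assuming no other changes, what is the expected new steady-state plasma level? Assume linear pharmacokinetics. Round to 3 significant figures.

CYP2C9: 0.52 × 2.3 = 1.196
Other: 0.48 (unchanged)
CL_new/CL_old = 1.196 + 0.48 = 1.676.
New steady-state plasma level = baseline ÷ relative clearance = 11.8 / 1.676 = 7.04 μg/mL.

7.04 μg/mL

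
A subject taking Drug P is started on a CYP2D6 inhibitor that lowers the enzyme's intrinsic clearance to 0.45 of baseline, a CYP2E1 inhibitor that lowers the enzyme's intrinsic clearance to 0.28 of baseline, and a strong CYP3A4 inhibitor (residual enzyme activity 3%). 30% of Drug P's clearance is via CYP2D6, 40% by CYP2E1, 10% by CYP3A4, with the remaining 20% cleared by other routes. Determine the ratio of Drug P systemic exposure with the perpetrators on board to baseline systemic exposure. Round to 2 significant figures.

2.2

The CYP2D6 pathway (30% of clearance) drops to 0.45× activity: 0.3 × 0.45 = 0.135.
The CYP2E1 pathway (40% of clearance) drops to 0.28× activity: 0.4 × 0.28 = 0.112.
The CYP3A4 pathway (10% of clearance) falls to 0.03× activity: 0.1 × 0.03 = 0.003.
Non-CYP routes (20%) are unchanged.
New clearance relative to baseline: 0.135 + 0.112 + 0.003 + 0.2 = 0.45.
Net systemic exposure ratio = 1 / 0.45 = 2.2.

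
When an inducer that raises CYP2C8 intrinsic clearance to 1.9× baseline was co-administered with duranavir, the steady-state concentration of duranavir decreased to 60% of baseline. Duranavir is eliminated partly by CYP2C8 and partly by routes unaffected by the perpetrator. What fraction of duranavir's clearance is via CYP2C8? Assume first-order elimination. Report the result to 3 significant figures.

0.741

Let x = fm,CYP2C8. Because steady-state concentration ∝ 1/CL, relative clearance rose to 1/0.600 = 1.667.
Only the CYP2C8 route changed, so 1.667 = x·1.9 + (1 − x), giving x = 0.741.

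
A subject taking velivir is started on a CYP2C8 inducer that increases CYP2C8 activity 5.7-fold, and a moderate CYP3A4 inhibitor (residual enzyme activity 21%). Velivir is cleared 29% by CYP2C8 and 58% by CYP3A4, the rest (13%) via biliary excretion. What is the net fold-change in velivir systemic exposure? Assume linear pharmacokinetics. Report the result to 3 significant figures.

The CYP2C8 pathway (29% of clearance) is boosted to 5.7× activity: 0.29 × 5.7 = 1.653.
The CYP3A4 pathway (58% of clearance) falls to 0.21× activity: 0.58 × 0.21 = 0.1218.
The remaining 13% of clearance is unaffected.
New clearance relative to baseline: 1.653 + 0.1218 + 0.13 = 1.9048.
Net systemic exposure ratio = 1 / 1.9048 = 0.525.

0.525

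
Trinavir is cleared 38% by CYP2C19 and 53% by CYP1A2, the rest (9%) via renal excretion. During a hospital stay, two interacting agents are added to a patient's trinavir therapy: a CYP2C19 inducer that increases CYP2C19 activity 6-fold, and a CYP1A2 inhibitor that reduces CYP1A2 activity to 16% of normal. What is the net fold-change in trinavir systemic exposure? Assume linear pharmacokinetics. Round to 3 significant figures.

0.407

The CYP2C19 pathway (38% of clearance) increases to 6× activity: 0.38 × 6 = 2.28.
The CYP1A2 pathway (53% of clearance) is reduced to 0.16× activity: 0.53 × 0.16 = 0.0848.
The remaining 9% of clearance is unaffected.
CL_new/CL_old = 2.28 + 0.0848 + 0.09 = 2.4548.
Because systemic exposure varies inversely with clearance, the combined effect is 1 / 2.4548 = 0.407.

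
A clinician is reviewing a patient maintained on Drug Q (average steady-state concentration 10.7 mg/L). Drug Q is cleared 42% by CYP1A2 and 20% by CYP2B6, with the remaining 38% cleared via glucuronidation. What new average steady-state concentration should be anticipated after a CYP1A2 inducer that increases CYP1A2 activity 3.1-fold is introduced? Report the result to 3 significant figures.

5.69 mg/L

The CYP1A2 pathway (42% of clearance) rises to 3.1× activity: 0.42 × 3.1 = 1.302.
CYP2B6 (20%) and the residual 38% are unaffected.
New clearance relative to baseline: 1.302 + 0.2 + 0.38 = 1.882.
Average steady-state concentration ∝ 1/CL, so new value = 10.7 / 1.882 = 5.69 mg/L.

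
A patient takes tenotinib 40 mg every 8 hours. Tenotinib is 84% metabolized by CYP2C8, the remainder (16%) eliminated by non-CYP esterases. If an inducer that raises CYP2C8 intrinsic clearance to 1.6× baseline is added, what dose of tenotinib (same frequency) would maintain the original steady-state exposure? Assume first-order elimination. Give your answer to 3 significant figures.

CYP2C8: 0.84 × 1.6 = 1.344
Other: 0.16 (unchanged)
New clearance relative to baseline: 1.344 + 0.16 = 1.504.
Css,avg = (dose rate)/CL, so holding Css fixed requires dose ∝ CL: 40 × 1.504 = 60.2 mg.

60.2 mg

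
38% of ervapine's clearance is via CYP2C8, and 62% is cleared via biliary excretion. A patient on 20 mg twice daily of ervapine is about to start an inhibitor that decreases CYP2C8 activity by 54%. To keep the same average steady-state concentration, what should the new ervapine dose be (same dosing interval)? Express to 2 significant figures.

16 mg

The CYP2C8 pathway (38% of clearance) falls to 0.46× activity: 0.38 × 0.46 = 0.1748.
Non-CYP routes (62%) are unchanged.
Relative clearance = 0.1748 + 0.62 = 0.7948.
Css,avg = (dose rate)/CL, so holding Css fixed requires dose ∝ CL: 20 × 0.7948 = 16 mg.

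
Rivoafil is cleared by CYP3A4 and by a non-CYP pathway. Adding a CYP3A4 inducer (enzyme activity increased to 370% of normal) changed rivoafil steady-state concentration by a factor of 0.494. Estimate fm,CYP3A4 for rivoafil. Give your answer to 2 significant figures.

Call the CYP3A4 fraction fm. After the interaction, CL_new/CL_old = fm × 3.7 + (1 − fm).
Steady-state concentration ratio = 1 / (new CL fraction), so new CL fraction = 1 / 0.494 = 2.024.
fm × 3.7 + 1 − fm = 2.024  ⇒  fm × (3.7 − 1) = 1.024  ⇒  fm = 0.38.

0.38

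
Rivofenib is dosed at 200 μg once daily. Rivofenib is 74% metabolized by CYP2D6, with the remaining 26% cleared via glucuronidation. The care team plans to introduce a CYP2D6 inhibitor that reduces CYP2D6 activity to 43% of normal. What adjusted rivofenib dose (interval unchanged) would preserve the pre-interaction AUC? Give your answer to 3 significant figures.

The CYP2D6 pathway (74% of clearance) drops to 0.43× activity: 0.74 × 0.43 = 0.3182.
Non-CYP routes (26%) are unchanged.
Relative clearance = 0.3182 + 0.26 = 0.5782.
Css,avg = (dose rate)/CL, so holding Css fixed requires dose ∝ CL: 200 × 0.5782 = 116 μg.

116 μg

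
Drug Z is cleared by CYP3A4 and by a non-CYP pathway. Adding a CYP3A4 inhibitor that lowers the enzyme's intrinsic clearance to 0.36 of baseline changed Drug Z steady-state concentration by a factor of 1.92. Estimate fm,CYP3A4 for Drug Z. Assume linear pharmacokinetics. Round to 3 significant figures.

0.749

CL'/CL = 1 / 1.92 = 0.5208
0.36·fm + (1 − fm) = 0.5208
fm = (0.5208 − 1) / (0.36 − 1) = 0.749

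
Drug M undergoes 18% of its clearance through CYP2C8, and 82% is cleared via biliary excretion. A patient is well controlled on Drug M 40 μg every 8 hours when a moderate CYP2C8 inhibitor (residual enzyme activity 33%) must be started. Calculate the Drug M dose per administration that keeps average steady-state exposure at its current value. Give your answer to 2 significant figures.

CYP2C8: 0.18 × 0.33 = 0.0594
Other: 0.82 (unchanged)
CL_new/CL_old = 0.0594 + 0.82 = 0.8794.
To maintain the same steady-state level, dose must scale with clearance: new dose = 40 × 0.8794 = 35 μg.

35 μg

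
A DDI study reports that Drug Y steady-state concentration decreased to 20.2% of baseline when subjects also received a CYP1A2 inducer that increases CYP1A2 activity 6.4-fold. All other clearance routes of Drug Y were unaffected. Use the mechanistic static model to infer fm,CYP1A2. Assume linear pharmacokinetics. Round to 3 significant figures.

0.732

CL'/CL = 1 / 0.202 = 4.95
6.4·fm + (1 − fm) = 4.95
fm = (4.95 − 1) / (6.4 − 1) = 0.732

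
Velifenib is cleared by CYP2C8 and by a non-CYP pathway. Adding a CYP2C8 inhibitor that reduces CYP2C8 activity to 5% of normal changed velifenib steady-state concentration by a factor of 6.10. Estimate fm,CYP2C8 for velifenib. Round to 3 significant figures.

0.880

Let x = fm,CYP2C8. Because steady-state concentration ∝ 1/CL, relative clearance fell to 1/6.10 = 0.1639.
Only the CYP2C8 route changed, so 0.1639 = x·0.05 + (1 − x), giving x = 0.880.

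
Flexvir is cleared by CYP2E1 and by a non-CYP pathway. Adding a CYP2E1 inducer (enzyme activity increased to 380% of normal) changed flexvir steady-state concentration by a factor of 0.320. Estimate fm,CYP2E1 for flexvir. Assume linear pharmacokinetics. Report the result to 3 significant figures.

CL'/CL = 1 / 0.320 = 3.125
3.8·fm + (1 − fm) = 3.125
fm = (3.125 − 1) / (3.8 − 1) = 0.759

0.759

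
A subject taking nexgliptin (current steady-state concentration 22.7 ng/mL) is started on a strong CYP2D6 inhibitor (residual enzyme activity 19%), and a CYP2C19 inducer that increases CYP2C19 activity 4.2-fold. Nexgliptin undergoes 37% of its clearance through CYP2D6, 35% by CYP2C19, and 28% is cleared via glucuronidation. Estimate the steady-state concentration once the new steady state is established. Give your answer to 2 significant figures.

CYP2D6: 0.37 × 0.19 = 0.0703
CYP2C19: 0.35 × 4.2 = 1.47
Other: 0.28 (unchanged)
New clearance relative to baseline: 0.0703 + 1.47 + 0.28 = 1.8203.
Steady-state concentration ∝ 1/CL: new value = 22.7 / 1.8203 = 12 ng/mL.

12 ng/mL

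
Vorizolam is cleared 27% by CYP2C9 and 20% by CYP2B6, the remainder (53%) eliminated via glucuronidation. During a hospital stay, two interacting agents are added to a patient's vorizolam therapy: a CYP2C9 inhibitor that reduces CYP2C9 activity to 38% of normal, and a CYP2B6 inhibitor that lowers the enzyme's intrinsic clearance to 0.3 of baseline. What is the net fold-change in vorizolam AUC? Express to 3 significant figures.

1.44

The CYP2C9 pathway (27% of clearance) is reduced to 0.38× activity: 0.27 × 0.38 = 0.1026.
The CYP2B6 pathway (20% of clearance) drops to 0.3× activity: 0.2 × 0.3 = 0.06.
Non-CYP routes (53%) are unchanged.
CL_new/CL_old = 0.1026 + 0.06 + 0.53 = 0.6926.
Because AUC varies inversely with clearance, the combined effect is 1 / 0.6926 = 1.44.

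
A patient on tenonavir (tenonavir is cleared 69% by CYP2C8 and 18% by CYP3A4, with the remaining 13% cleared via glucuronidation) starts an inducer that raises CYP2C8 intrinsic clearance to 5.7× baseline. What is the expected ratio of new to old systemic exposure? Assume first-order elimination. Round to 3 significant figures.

0.236

CYP2C8: 0.69 × 5.7 = 3.933
CYP3A4: 0.18 (unchanged)
Other: 0.13 (unchanged)
New clearance relative to baseline: 3.933 + 0.18 + 0.13 = 4.243.
Systemic exposure ratio = CL_old/CL_new = 1 / 4.243 = 0.236.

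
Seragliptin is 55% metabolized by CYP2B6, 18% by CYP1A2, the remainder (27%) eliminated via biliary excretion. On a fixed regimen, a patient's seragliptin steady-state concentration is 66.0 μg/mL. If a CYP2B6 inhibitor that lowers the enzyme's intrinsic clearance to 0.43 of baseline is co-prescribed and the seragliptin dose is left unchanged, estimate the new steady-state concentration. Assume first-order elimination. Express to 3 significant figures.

96.1 μg/mL

CYP2B6: 0.55 × 0.43 = 0.2365
CYP1A2: 0.18 (unchanged)
Other: 0.27 (unchanged)
CL_new/CL_old = 0.2365 + 0.18 + 0.27 = 0.6865.
Steady-state concentration ∝ 1/CL, so new value = 66.0 / 0.6865 = 96.1 μg/mL.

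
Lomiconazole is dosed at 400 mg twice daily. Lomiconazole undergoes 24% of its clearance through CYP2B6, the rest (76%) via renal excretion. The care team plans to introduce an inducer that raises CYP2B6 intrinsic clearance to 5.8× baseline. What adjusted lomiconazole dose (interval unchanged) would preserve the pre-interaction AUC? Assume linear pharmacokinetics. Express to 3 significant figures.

861 mg

The CYP2B6 pathway (24% of clearance) is boosted to 5.8× activity: 0.24 × 5.8 = 1.392.
The remaining 76% of clearance is unaffected.
CL_new/CL_old = 1.392 + 0.76 = 2.152.
Css,avg = (dose rate)/CL, so holding Css fixed requires dose ∝ CL: 400 × 2.152 = 861 mg.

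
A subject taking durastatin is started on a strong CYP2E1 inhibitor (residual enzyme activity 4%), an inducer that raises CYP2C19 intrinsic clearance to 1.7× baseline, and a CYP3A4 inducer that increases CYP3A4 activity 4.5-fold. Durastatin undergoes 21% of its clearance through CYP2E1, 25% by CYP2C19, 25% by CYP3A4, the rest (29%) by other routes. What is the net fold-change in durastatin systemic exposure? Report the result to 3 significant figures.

The CYP2E1 pathway (21% of clearance) is reduced to 0.04× activity: 0.21 × 0.04 = 0.0084.
The CYP2C19 pathway (25% of clearance) rises to 1.7× activity: 0.25 × 1.7 = 0.425.
The CYP3A4 pathway (25% of clearance) rises to 4.5× activity: 0.25 × 4.5 = 1.125.
Non-CYP routes (29%) are unchanged.
Relative clearance = 0.0084 + 0.425 + 1.125 + 0.29 = 1.8484.
Net systemic exposure ratio = 1 / 1.8484 = 0.541.

0.541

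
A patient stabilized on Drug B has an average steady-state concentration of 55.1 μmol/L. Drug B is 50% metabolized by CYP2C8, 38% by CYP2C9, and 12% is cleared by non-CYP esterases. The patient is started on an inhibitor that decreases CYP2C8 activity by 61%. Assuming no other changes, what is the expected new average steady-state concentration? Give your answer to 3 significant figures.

79.3 μmol/L

The CYP2C8 pathway (50% of clearance) falls to 0.39× activity: 0.5 × 0.39 = 0.195.
CYP2C9 (38%) and the residual 12% are unaffected.
Relative clearance = 0.195 + 0.38 + 0.12 = 0.695.
New average steady-state concentration = baseline ÷ relative clearance = 55.1 / 0.695 = 79.3 μmol/L.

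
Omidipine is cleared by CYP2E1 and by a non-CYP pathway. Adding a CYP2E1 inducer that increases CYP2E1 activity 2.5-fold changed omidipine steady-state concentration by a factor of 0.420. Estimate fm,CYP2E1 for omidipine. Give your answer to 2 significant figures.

Call the CYP2E1 fraction fm. After the interaction, CL_new/CL_old = fm × 2.5 + (1 − fm).
Steady-state concentration ratio = 1 / (new CL fraction), so new CL fraction = 1 / 0.420 = 2.381.
fm × 2.5 + 1 − fm = 2.381  ⇒  fm × (2.5 − 1) = 1.381  ⇒  fm = 0.92.

0.92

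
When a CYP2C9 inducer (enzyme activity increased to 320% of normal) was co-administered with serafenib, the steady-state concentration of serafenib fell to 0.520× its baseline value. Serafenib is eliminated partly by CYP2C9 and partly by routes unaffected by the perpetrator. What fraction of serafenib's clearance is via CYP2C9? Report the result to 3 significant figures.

0.420

Let fm be the CYP2C9 fraction. New clearance relative to baseline = fm × 3.2 + (1 − fm).
Steady-state concentration ratio = 1 / (new CL fraction), so new CL fraction = 1 / 0.520 = 1.923.
fm × 3.2 + 1 − fm = 1.923  ⇒  fm × (3.2 − 1) = 0.9231  ⇒  fm = 0.420.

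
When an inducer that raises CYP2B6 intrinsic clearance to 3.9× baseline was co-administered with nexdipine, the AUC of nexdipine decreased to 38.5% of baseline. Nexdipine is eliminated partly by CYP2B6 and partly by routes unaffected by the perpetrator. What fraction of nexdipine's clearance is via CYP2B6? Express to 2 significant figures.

0.55

Let fm be the CYP2B6 fraction. New clearance relative to baseline = fm × 3.9 + (1 − fm).
AUC ratio = 1 / (new CL fraction), so new CL fraction = 1 / 0.385 = 2.597.
fm × 3.9 + 1 − fm = 2.597  ⇒  fm × (3.9 − 1) = 1.597  ⇒  fm = 0.55.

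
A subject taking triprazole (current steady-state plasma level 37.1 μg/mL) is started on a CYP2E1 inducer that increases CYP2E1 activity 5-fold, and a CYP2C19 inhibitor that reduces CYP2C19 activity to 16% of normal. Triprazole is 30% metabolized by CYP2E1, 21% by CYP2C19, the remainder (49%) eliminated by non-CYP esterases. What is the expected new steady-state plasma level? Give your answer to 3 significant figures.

CYP2E1: 0.3 × 5 = 1.5
CYP2C19: 0.21 × 0.16 = 0.0336
Other: 0.49 (unchanged)
CL_new/CL_old = 1.5 + 0.0336 + 0.49 = 2.0236.
Dividing the baseline by the relative clearance: 37.1 / 2.0236 = 18.3 μg/mL.

18.3 μg/mL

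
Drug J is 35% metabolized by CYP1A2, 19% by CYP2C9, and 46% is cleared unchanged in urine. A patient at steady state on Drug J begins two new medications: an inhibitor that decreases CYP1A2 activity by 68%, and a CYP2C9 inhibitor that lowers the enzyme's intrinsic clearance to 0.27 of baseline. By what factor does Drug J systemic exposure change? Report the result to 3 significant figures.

1.60

The CYP1A2 pathway (35% of clearance) is reduced to 0.32× activity: 0.35 × 0.32 = 0.112.
The CYP2C9 pathway (19% of clearance) is reduced to 0.27× activity: 0.19 × 0.27 = 0.0513.
The remaining 46% of clearance is unaffected.
CL_new/CL_old = 0.112 + 0.0513 + 0.46 = 0.6233.
Systemic exposure ∝ 1/CL: fold-change = 1 / 0.6233 = 1.60.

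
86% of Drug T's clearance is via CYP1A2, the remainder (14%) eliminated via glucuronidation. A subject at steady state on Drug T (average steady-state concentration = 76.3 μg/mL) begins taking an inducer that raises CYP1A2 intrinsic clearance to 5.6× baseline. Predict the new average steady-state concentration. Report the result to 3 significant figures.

The CYP1A2 pathway (86% of clearance) increases to 5.6× activity: 0.86 × 5.6 = 4.816.
The remaining 14% of clearance is unaffected.
CL_new/CL_old = 4.816 + 0.14 = 4.956.
With dosing unchanged, average steady-state concentration scales as 1/CL: 76.3 / 4.956 = 15.4 μg/mL.

15.4 μg/mL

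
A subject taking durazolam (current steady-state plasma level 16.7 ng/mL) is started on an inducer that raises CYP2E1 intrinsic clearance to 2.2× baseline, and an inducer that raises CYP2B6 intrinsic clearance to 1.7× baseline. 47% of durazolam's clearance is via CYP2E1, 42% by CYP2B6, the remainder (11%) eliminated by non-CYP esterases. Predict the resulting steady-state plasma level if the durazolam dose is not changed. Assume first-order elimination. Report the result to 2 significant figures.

The CYP2E1 pathway (47% of clearance) is boosted to 2.2× activity: 0.47 × 2.2 = 1.034.
The CYP2B6 pathway (42% of clearance) is boosted to 1.7× activity: 0.42 × 1.7 = 0.714.
The remaining 11% of clearance is unaffected.
New clearance relative to baseline: 1.034 + 0.714 + 0.11 = 1.858.
New steady-state plasma level = 16.7 / 1.858 = 9.0 ng/mL (concentration scales inversely with clearance).

9.0 ng/mL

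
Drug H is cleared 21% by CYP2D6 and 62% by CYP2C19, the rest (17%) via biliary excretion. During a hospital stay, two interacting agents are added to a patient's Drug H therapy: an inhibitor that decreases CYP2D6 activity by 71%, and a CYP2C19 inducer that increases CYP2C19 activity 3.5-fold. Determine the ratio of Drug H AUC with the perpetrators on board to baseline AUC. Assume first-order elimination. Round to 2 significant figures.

The CYP2D6 pathway (21% of clearance) falls to 0.29× activity: 0.21 × 0.29 = 0.0609.
The CYP2C19 pathway (62% of clearance) increases to 3.5× activity: 0.62 × 3.5 = 2.17.
Non-CYP routes (17%) are unchanged.
CL_new/CL_old = 0.0609 + 2.17 + 0.17 = 2.4009.
AUC ∝ 1/CL: fold-change = 1 / 2.4009 = 0.42.

0.42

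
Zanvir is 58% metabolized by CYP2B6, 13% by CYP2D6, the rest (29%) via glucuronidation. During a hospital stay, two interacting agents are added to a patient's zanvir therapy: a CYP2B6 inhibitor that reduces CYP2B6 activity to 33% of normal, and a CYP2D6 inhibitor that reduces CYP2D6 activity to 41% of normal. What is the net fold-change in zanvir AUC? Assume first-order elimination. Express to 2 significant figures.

1.9

CYP2B6: 0.58 × 0.33 = 0.1914
CYP2D6: 0.13 × 0.41 = 0.0533
Other: 0.29 (unchanged)
New clearance relative to baseline: 0.1914 + 0.0533 + 0.29 = 0.5347.
AUC ∝ 1/CL: fold-change = 1 / 0.5347 = 1.9.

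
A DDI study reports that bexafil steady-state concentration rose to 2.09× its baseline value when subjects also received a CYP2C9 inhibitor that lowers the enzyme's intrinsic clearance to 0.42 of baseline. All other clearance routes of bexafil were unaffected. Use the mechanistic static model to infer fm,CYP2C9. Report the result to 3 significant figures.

0.899

Write x for the fraction cleared via CYP2C9. The observed steady-state concentration change means clearance fell to 1/2.09 = 0.4785 of baseline.
Setting x·0.42 + (1 − x) = 0.4785 and solving: x = (0.4785 − 1)/(0.42 − 1) = 0.899.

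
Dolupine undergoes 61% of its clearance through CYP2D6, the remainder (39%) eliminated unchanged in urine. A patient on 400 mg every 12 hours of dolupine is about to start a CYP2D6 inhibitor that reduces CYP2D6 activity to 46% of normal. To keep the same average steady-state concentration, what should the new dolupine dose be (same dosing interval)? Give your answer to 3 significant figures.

The CYP2D6 pathway (61% of clearance) falls to 0.46× activity: 0.61 × 0.46 = 0.2806.
Non-CYP routes (39%) are unchanged.
Relative clearance = 0.2806 + 0.39 = 0.6706.
Css,avg = (dose rate)/CL, so holding Css fixed requires dose ∝ CL: 400 × 0.6706 = 268 mg.

268 mg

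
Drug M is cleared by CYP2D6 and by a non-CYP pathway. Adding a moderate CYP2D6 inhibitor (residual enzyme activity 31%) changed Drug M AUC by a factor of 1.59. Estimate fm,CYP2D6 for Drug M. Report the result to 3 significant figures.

Write x for the fraction cleared via CYP2D6. The observed AUC change means clearance fell to 1/1.59 = 0.6289 of baseline.
Setting x·0.31 + (1 − x) = 0.6289 and solving: x = (0.6289 − 1)/(0.31 − 1) = 0.538.

0.538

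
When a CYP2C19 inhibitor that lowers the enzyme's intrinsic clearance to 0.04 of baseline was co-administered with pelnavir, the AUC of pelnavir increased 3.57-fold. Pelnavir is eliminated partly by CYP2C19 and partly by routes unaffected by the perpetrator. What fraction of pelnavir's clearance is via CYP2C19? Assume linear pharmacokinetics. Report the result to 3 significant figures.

Let fm be the CYP2C19 fraction. New clearance relative to baseline = fm × 0.04 + (1 − fm).
AUC ratio = 1 / (new CL fraction), so new CL fraction = 1 / 3.57 = 0.2801.
fm × 0.04 + 1 − fm = 0.2801  ⇒  fm × (0.04 − 1) = −0.7199  ⇒  fm = 0.750.

0.750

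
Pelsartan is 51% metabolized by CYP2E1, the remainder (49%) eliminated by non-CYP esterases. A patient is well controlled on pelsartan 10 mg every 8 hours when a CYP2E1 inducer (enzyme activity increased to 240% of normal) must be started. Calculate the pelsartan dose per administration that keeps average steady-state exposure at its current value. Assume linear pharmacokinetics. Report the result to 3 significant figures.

The CYP2E1 pathway (51% of clearance) rises to 2.4× activity: 0.51 × 2.4 = 1.224.
The remaining 49% of clearance is unaffected.
New clearance relative to baseline: 1.224 + 0.49 = 1.714.
Css,avg = (dose rate)/CL, so holding Css fixed requires dose ∝ CL: 10 × 1.714 = 17.1 mg.

17.1 mg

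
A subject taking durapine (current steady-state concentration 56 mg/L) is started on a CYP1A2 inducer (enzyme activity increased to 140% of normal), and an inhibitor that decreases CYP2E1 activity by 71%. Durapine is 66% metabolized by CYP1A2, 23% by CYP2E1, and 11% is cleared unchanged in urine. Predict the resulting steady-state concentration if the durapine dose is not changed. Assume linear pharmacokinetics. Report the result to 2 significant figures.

CYP1A2: 0.66 × 1.4 = 0.924
CYP2E1: 0.23 × 0.29 = 0.0667
Other: 0.11 (unchanged)
New clearance relative to baseline: 0.924 + 0.0667 + 0.11 = 1.1007.
Dividing the baseline by the relative clearance: 56 / 1.1007 = 51 mg/L.

51 mg/L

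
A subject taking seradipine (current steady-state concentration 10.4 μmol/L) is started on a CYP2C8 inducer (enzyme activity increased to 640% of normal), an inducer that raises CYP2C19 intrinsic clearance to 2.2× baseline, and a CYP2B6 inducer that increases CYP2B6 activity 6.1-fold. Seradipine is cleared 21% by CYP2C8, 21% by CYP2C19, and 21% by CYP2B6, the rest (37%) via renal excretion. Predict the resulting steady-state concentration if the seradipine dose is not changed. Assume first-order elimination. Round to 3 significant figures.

CYP2C8: 0.21 × 6.4 = 1.344
CYP2C19: 0.21 × 2.2 = 0.462
CYP2B6: 0.21 × 6.1 = 1.281
Other: 0.37 (unchanged)
Relative clearance = 1.344 + 0.462 + 1.281 + 0.37 = 3.457.
Dividing the baseline by the relative clearance: 10.4 / 3.457 = 3.01 μmol/L.

3.01 μmol/L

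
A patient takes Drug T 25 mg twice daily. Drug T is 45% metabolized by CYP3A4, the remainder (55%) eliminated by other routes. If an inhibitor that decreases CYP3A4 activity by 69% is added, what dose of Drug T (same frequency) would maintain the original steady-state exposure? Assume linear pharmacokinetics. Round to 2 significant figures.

The CYP3A4 pathway (45% of clearance) is reduced to 0.31× activity: 0.45 × 0.31 = 0.1395.
The remaining 55% of clearance is unaffected.
Relative clearance = 0.1395 + 0.55 = 0.6895.
To maintain the same steady-state level, dose must scale with clearance: new dose = 25 × 0.6895 = 17 mg.

17 mg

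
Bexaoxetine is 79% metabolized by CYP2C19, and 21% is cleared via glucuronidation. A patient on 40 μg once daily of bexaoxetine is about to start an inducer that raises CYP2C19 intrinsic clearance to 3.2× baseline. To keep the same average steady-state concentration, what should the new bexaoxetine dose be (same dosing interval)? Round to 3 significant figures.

The CYP2C19 pathway (79% of clearance) increases to 3.2× activity: 0.79 × 3.2 = 2.528.
Non-CYP routes (21%) are unchanged.
New clearance relative to baseline: 2.528 + 0.21 = 2.738.
Css,avg = (dose rate)/CL, so holding Css fixed requires dose ∝ CL: 40 × 2.738 = 110 μg.

110 μg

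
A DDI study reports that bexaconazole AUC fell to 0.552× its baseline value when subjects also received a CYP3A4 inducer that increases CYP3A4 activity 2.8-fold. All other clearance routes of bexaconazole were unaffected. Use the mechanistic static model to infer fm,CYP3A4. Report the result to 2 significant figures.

0.45

Call the CYP3A4 fraction fm. After the interaction, CL_new/CL_old = fm × 2.8 + (1 − fm).
AUC ratio = 1 / (new CL fraction), so new CL fraction = 1 / 0.552 = 1.812.
fm × 2.8 + 1 − fm = 1.812  ⇒  fm × (2.8 − 1) = 0.8116  ⇒  fm = 0.45.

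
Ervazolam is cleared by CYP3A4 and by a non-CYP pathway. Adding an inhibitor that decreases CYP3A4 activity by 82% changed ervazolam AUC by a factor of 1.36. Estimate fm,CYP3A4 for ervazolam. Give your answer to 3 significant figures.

0.323

Call the CYP3A4 fraction fm. After the interaction, CL_new/CL_old = fm × 0.18 + (1 − fm).
AUC ratio = 1 / (new CL fraction), so new CL fraction = 1 / 1.36 = 0.7353.
fm × 0.18 + 1 − fm = 0.7353  ⇒  fm × (0.18 − 1) = −0.2647  ⇒  fm = 0.323.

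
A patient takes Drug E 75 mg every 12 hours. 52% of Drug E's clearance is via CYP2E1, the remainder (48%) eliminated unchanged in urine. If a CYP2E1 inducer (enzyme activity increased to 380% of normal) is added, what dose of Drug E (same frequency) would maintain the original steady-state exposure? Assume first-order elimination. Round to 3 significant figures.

184 mg

The CYP2E1 pathway (52% of clearance) is boosted to 3.8× activity: 0.52 × 3.8 = 1.976.
Non-CYP routes (48%) are unchanged.
New clearance relative to baseline: 1.976 + 0.48 = 2.456.
To maintain the same steady-state level, dose must scale with clearance: new dose = 75 × 2.456 = 184 mg.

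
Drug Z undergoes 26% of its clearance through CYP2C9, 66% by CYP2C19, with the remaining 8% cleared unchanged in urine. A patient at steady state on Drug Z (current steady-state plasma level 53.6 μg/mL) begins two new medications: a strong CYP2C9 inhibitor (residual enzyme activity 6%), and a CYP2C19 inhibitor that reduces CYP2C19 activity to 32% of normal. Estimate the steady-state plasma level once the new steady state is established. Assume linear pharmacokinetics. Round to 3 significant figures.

CYP2C9: 0.26 × 0.06 = 0.0156
CYP2C19: 0.66 × 0.32 = 0.2112
Other: 0.08 (unchanged)
CL_new/CL_old = 0.0156 + 0.2112 + 0.08 = 0.3068.
New steady-state plasma level = 53.6 / 0.3068 = 175 μg/mL (concentration scales inversely with clearance).

175 μg/mL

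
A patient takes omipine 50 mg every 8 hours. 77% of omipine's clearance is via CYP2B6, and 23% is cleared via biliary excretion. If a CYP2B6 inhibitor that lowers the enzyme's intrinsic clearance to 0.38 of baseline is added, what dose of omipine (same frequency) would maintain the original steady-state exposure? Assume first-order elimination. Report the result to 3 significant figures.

CYP2B6: 0.77 × 0.38 = 0.2926
Other: 0.23 (unchanged)
Relative clearance = 0.2926 + 0.23 = 0.5226.
Css,avg = (dose rate)/CL, so holding Css fixed requires dose ∝ CL: 50 × 0.5226 = 26.1 mg.

26.1 mg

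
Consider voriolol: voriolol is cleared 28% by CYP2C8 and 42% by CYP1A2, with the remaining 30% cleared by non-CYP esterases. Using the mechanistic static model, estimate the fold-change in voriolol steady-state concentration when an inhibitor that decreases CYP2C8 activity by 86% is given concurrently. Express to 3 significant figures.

1.32

The CYP2C8 pathway (28% of clearance) drops to 0.14× activity: 0.28 × 0.14 = 0.0392.
CYP1A2 (42%) and the residual 30% are unaffected.
Relative clearance = 0.0392 + 0.42 + 0.3 = 0.7592.
Since steady-state concentration ∝ 1/CL, the ratio is 1 / 0.7592 = 1.32.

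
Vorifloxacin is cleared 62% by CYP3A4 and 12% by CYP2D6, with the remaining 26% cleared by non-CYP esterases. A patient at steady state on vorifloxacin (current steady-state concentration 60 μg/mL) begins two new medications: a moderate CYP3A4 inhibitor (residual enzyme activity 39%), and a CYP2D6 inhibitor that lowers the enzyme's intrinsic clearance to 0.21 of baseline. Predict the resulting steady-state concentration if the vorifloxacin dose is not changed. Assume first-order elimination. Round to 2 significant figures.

1.1 × 10² μg/mL

CYP3A4: 0.62 × 0.39 = 0.2418
CYP2D6: 0.12 × 0.21 = 0.0252
Other: 0.26 (unchanged)
CL_new/CL_old = 0.2418 + 0.0252 + 0.26 = 0.527.
Dividing the baseline by the relative clearance: 60 / 0.527 = 1.1 × 10² μg/mL.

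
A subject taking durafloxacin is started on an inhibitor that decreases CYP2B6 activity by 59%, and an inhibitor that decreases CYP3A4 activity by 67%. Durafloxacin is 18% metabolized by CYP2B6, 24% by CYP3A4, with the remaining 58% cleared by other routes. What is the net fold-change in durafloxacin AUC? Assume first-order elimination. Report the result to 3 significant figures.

The CYP2B6 pathway (18% of clearance) drops to 0.41× activity: 0.18 × 0.41 = 0.0738.
The CYP3A4 pathway (24% of clearance) falls to 0.33× activity: 0.24 × 0.33 = 0.0792.
The remaining 58% of clearance is unaffected.
New clearance relative to baseline: 0.0738 + 0.0792 + 0.58 = 0.733.
Because AUC varies inversely with clearance, the combined effect is 1 / 0.733 = 1.36.

1.36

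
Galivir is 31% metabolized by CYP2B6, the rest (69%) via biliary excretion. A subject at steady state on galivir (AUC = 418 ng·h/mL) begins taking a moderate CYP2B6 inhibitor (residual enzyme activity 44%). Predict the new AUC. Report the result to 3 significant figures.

The CYP2B6 pathway (31% of clearance) drops to 0.44× activity: 0.31 × 0.44 = 0.1364.
Non-CYP routes (69%) are unchanged.
CL_new/CL_old = 0.1364 + 0.69 = 0.8264.
New AUC = baseline ÷ relative clearance = 418 / 0.8264 = 506 ng·h/mL.

506 ng·h/mL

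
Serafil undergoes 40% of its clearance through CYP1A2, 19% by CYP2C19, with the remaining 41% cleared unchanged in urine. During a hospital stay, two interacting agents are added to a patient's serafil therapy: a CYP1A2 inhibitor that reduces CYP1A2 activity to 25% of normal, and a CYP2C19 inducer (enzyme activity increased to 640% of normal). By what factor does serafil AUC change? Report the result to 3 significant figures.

0.579

The CYP1A2 pathway (40% of clearance) falls to 0.25× activity: 0.4 × 0.25 = 0.1.
The CYP2C19 pathway (19% of clearance) rises to 6.4× activity: 0.19 × 6.4 = 1.216.
The remaining 41% of clearance is unaffected.
Relative clearance = 0.1 + 1.216 + 0.41 = 1.726.
Net AUC ratio = 1 / 1.726 = 0.579.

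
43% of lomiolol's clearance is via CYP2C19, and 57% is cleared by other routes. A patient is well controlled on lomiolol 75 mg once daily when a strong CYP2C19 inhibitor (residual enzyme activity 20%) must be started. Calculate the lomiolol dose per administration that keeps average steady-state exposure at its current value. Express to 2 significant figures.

49 mg

CYP2C19: 0.43 × 0.2 = 0.086
Other: 0.57 (unchanged)
New clearance relative to baseline: 0.086 + 0.57 = 0.656.
To maintain the same steady-state level, dose must scale with clearance: new dose = 75 × 0.656 = 49 mg.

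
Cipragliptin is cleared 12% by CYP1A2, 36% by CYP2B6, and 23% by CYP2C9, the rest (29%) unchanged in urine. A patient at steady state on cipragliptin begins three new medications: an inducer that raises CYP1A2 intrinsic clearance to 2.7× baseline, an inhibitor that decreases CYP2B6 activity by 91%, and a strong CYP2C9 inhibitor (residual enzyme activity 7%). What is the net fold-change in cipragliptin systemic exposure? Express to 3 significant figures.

The CYP1A2 pathway (12% of clearance) is boosted to 2.7× activity: 0.12 × 2.7 = 0.324.
The CYP2B6 pathway (36% of clearance) is reduced to 0.09× activity: 0.36 × 0.09 = 0.0324.
The CYP2C9 pathway (23% of clearance) is reduced to 0.07× activity: 0.23 × 0.07 = 0.0161.
The remaining 29% of clearance is unaffected.
CL_new/CL_old = 0.324 + 0.0324 + 0.0161 + 0.29 = 0.6625.
Net systemic exposure ratio = 1 / 0.6625 = 1.51.

1.51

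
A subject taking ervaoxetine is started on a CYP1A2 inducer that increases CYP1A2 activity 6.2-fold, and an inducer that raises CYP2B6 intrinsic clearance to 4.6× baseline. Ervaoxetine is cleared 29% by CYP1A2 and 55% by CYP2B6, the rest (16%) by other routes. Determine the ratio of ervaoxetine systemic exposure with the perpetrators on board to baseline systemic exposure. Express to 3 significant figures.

CYP1A2: 0.29 × 6.2 = 1.798
CYP2B6: 0.55 × 4.6 = 2.53
Other: 0.16 (unchanged)
New clearance relative to baseline: 1.798 + 2.53 + 0.16 = 4.488.
Because systemic exposure varies inversely with clearance, the combined effect is 1 / 4.488 = 0.223.

0.223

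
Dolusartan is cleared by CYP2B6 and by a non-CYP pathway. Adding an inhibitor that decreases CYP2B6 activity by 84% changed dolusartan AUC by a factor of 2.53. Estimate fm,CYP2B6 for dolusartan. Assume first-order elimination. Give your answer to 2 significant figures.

0.72

Let x = fm,CYP2B6. Because AUC ∝ 1/CL, relative clearance fell to 1/2.53 = 0.3953.
Setting x·0.16 + (1 − x) = 0.3953 and solving: x = (0.3953 − 1)/(0.16 − 1) = 0.72.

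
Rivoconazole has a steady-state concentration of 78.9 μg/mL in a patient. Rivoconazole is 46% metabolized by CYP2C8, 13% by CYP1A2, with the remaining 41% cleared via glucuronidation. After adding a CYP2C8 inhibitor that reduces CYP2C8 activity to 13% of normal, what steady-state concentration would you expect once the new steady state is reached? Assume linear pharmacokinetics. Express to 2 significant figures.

1.3 × 10² μg/mL

The CYP2C8 pathway (46% of clearance) drops to 0.13× activity: 0.46 × 0.13 = 0.0598.
CYP1A2 (13%) and the residual 41% are unaffected.
New clearance relative to baseline: 0.0598 + 0.13 + 0.41 = 0.5998.
With dosing unchanged, steady-state concentration scales as 1/CL: 78.9 / 0.5998 = 1.3 × 10² μg/mL.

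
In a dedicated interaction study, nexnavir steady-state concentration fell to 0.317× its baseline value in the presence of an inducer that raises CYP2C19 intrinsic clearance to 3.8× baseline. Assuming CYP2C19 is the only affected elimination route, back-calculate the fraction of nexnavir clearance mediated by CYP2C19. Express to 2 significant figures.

0.77

CL'/CL = 1 / 0.317 = 3.155
3.8·fm + (1 − fm) = 3.155
fm = (3.155 − 1) / (3.8 − 1) = 0.77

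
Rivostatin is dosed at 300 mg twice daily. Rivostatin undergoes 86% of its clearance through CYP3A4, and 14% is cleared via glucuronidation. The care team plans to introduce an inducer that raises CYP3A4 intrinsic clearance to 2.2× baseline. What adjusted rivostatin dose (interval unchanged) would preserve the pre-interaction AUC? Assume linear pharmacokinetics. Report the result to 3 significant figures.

The CYP3A4 pathway (86% of clearance) rises to 2.2× activity: 0.86 × 2.2 = 1.892.
The remaining 14% of clearance is unaffected.
CL_new/CL_old = 1.892 + 0.14 = 2.032.
Exposure is unchanged when dose changes in proportion to clearance. New dose = 300 mg × 2.032 = 610 mg.

610 mg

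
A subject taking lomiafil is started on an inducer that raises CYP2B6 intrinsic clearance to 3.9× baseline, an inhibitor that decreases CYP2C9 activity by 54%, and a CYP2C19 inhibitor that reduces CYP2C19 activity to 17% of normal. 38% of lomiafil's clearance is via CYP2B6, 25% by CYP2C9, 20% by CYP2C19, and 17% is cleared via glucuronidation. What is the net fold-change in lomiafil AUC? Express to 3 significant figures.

0.555

The CYP2B6 pathway (38% of clearance) rises to 3.9× activity: 0.38 × 3.9 = 1.482.
The CYP2C9 pathway (25% of clearance) falls to 0.46× activity: 0.25 × 0.46 = 0.115.
The CYP2C19 pathway (20% of clearance) drops to 0.17× activity: 0.2 × 0.17 = 0.034.
The remaining 17% of clearance is unaffected.
New clearance relative to baseline: 1.482 + 0.115 + 0.034 + 0.17 = 1.801.
Net AUC ratio = 1 / 1.801 = 0.555.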